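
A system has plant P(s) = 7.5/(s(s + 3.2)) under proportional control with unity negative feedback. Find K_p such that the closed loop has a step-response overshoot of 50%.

From %OS = 100·exp(−πζ/√(1−ζ²)) = 50%, ζ = −ln(0.5)/√(π²+ln²(0.5)) = 0.2155.
Characteristic equation s² + 3.2s + 7.5K_p = 0 gives ζ = 3.2/(2√(7.5K_p)).
Setting ζ = 0.2155: √(7.5K_p) = 3.2/(2·0.2155) = 7.426, so K_p = 55.15/7.5 = 7.35.

K_p = 7.35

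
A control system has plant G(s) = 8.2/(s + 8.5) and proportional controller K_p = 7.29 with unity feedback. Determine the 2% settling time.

Closed-loop transfer function: T(s) = K_p·G(s)/(1 + K_p·G(s)) = 59.78/(s + 8.5 + 59.78) = 59.78/(s + 68.28).
Time constant τ = 1/68.28 = 0.01465 s, so the 2% settling time is about 4τ = 0.0586 s.

T_s ≈ 0.0586 s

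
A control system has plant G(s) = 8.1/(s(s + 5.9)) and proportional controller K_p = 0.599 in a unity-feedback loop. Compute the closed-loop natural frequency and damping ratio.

1 + K_p·G(s) = 0 gives s² + 5.9s + 4.852 = 0.
So ω_n² = 4.852 ⇒ ω_n = 2.203 rad/s, and ζ = 5.9/(2ω_n) = 1.34.

ω_n = 2.2 rad/s, ζ = 1.34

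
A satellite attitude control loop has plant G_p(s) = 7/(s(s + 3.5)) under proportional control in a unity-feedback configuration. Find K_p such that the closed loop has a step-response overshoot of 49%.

K_p = 8.92

From %OS = 100·exp(−πζ/√(1−ζ²)) = 49%, ζ = −ln(0.49)/√(π²+ln²(0.49)) = 0.2214.
Characteristic equation s² + 3.5s + 7K_p = 0 gives ζ = 3.5/(2√(7K_p)).
Setting ζ = 0.2214: √(7K_p) = 3.5/(2·0.2214) = 7.903, so K_p = 62.46/7 = 8.92.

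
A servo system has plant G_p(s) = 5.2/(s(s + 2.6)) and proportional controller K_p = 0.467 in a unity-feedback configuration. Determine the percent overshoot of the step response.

0.863%

Closed-loop characteristic equation: s² + 2.6s + 2.428 = 0, so ω_n = 1.558 rad/s and ζ = 2.6/(2·1.558) = 0.8342.
%OS = 100·exp(−πζ/√(1−ζ²)) = 100·exp(−π·0.8342/√0.3041) = 0.863%.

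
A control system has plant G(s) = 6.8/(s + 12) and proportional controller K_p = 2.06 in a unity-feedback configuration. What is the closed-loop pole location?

s = -26.01

Closed-loop transfer function: T(s) = K_p·G(s)/(1 + K_p·G(s)) = 14.01/(s + 12 + 14.01) = 14.01/(s + 26.01).
The closed-loop pole is at s = −26.01.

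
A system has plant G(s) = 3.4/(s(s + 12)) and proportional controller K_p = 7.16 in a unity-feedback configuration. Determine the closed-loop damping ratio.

With unity feedback the closed-loop characteristic equation is s² + 12s + 7.16·3.4 = s² + 12s + 24.34 = 0.
Matching s² + 2ζω_n s + ω_n²: ω_n = √24.34 = 4.934 rad/s and 2ζω_n = 12, so ζ = 12/(2·4.934) = 1.22.

ζ = 1.22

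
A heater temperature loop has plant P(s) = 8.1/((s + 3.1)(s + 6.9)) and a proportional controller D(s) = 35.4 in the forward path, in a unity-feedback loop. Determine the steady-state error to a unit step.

The loop is type 0. Static position error constant K_pos = D(0)·P(0) = 35.4·0.3787 = 13.41.
Steady-state error to a unit step: e_ss = 1/(1+K_pos) = 1/14.41 = 0.0694.

0.0694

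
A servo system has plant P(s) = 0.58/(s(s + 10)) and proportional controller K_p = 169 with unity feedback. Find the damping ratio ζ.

ζ = 0.505

The closed-loop denominator is s(s+10) + 169·0.58 = s² + 10s + 98.02.
Matching s² + 2ζω_n s + ω_n²: ω_n = √98.02 = 9.901 rad/s and 2ζω_n = 10, so ζ = 10/(2·9.901) = 0.505.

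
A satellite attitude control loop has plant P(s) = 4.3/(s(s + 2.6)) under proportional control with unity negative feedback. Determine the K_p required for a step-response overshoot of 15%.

K_p = 1.47

From %OS = 100·exp(−πζ/√(1−ζ²)) = 15%, ζ = −ln(0.15)/√(π²+ln²(0.15)) = 0.5169.
Characteristic equation s² + 2.6s + 4.3K_p = 0 gives ζ = 2.6/(2√(4.3K_p)).
Setting ζ = 0.5169: √(4.3K_p) = 2.6/(2·0.5169) = 2.515, so K_p = 6.324/4.3 = 1.47.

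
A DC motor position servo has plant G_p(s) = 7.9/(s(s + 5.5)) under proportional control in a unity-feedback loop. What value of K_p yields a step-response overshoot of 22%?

K_p = 5.08

From %OS = 100·exp(−πζ/√(1−ζ²)) = 22%, ζ = −ln(0.22)/√(π²+ln²(0.22)) = 0.4342.
Characteristic equation s² + 5.5s + 7.9K_p = 0 gives ζ = 5.5/(2√(7.9K_p)).
Setting ζ = 0.4342: √(7.9K_p) = 5.5/(2·0.4342) = 6.334, so K_p = 40.12/7.9 = 5.08.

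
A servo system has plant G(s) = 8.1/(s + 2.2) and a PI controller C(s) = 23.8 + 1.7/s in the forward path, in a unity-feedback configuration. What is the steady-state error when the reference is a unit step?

The open loop C(s)G(s) has a pole at the origin (type 1), so the static position error constant is infinite and e_ss = 1/(1+∞) = 0.

0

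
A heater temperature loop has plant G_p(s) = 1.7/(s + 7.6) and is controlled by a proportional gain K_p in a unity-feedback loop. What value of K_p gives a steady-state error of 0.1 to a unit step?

The loop is type 0, so e_ss(step) = 1/(1 + K_pos) with K_pos = K_p·G_p(0).
G_p(0) = 0.2237. Require 1/(1 + K_p·0.2237) = 0.1, so 1 + 0.2237·K_p = 10.
K_p = (10 − 1)/0.2237 = 40.2.

K_p = 40.2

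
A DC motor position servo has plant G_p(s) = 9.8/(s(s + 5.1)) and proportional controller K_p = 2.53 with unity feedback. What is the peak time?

From 1 + K_pG_p(s) = 0: s² + 5.1s + 24.79 = 0 ⇒ ω_n = 4.979, ζ = 0.5121.
Damped frequency ω_d = ω_n√(1−ζ²) = 4.277 rad/s, so peak time T_p = π/ω_d = 0.735 s.

T_p = 0.735 s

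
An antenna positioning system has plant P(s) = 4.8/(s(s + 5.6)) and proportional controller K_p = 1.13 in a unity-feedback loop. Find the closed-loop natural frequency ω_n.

ω_n = 2.33 rad/s

The closed-loop denominator is s(s+5.6) + 1.13·4.8 = s² + 5.6s + 5.424.
So ω_n² = 5.424 ⇒ ω_n = 2.329 rad/s, and ζ = 5.6/(2ω_n) = 1.2.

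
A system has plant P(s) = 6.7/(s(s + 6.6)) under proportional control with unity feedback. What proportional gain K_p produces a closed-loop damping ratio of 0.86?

K_p = 2.2

Closed-loop characteristic equation: s² + 6.6s + K_p·6.7 = 0.
So ω_n = √(6.7K_p) and 2ζω_n = 6.6, giving ζ = 6.6/(2√(6.7K_p)).
Setting ζ = 0.86: √(6.7K_p) = 6.6/(2·0.86) = 3.837, so K_p = 14.72/6.7 = 2.2.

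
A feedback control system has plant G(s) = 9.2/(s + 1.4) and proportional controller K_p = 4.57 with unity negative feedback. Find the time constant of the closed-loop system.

τ = 0.023 s

Closed-loop transfer function: T(s) = K_p·G(s)/(1 + K_p·G(s)) = 42.04/(s + 1.4 + 42.04) = 42.04/(s + 43.44).
Time constant τ = 1/43.44 = 0.023 s.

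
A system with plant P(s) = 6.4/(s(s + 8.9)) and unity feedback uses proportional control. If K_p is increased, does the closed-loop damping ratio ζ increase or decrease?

ζ = 8.9/(2√(6.4K_p)); increasing K_p raises the denominator, so ζ falls.

decrease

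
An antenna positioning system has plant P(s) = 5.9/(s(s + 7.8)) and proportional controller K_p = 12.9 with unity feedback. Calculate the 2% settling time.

T_s ≈ 1.03 s

Closed-loop characteristic equation: s² + 7.8s + 76.11 = 0, so ω_n = 8.724 rad/s and ζ = 7.8/(2·8.724) = 0.447.
2% settling time T_s ≈ 4/(ζω_n) = 4/3.9 = 1.03 s.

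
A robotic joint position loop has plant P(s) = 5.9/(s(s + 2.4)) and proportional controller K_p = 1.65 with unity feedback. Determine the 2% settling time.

T_s ≈ 3.33 s

From 1 + K_pP(s) = 0: s² + 2.4s + 9.735 = 0 ⇒ ω_n = 3.12, ζ = 0.3846.
2% settling time T_s ≈ 4/(ζω_n) = 4/1.2 = 3.33 s.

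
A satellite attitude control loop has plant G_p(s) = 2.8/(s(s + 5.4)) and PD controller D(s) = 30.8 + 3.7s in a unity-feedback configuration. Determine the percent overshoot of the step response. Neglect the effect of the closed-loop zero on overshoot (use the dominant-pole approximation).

0.649%

Forward path: (30.8 + 3.7s)·2.8/(s(s+5.4)). The closed-loop characteristic equation is s² + (5.4 + 2.8·3.7)s + 2.8·30.8 = 0.
That is s² + 15.76s + 86.24 = 0, so ω_n = 9.287 rad/s and ζ = 15.76/(2·9.287) = 0.8485.
%OS = 100·exp(−πζ/√(1−ζ²)) = 0.649%.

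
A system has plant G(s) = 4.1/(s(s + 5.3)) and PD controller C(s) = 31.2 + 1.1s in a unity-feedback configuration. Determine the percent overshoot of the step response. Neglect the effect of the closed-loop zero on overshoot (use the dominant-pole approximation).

22%

Forward path: (31.2 + 1.1s)·4.1/(s(s+5.3)). The closed-loop characteristic equation is s² + (5.3 + 4.1·1.1)s + 4.1·31.2 = 0.
That is s² + 9.81s + 127.9 = 0, so ω_n = 11.31 rad/s and ζ = 9.81/(2·11.31) = 0.4337.
%OS = 100·exp(−πζ/√(1−ζ²)) = 22%.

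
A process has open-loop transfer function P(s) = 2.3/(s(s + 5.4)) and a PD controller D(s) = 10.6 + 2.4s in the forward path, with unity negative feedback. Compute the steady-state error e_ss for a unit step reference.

The open loop D(s)P(s) has a pole at the origin (type 1), so the static position error constant is infinite and e_ss = 1/(1+∞) = 0.

0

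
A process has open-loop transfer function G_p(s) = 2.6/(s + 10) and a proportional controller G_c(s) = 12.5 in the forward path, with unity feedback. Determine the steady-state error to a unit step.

0.235

The loop is type 0. Static position error constant K_pos = G_c(0)·G_p(0) = 12.5·0.26 = 3.25.
Steady-state error to a unit step: e_ss = 1/(1+K_pos) = 1/4.25 = 0.235.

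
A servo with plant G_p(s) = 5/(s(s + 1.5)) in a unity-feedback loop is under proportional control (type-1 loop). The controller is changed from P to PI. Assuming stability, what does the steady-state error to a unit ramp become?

0

The integrator raises the loop to type 2, so K_v → ∞ and e_ss to a ramp is zero.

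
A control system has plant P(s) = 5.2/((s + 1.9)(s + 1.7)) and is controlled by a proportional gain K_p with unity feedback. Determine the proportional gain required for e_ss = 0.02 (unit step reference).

Steady-state error for a unit step on this type-0 loop is 1/(1 + K_p·P(0)).
P(0) = 1.61. Require 1/(1 + K_p·1.61) = 0.02, so 1 + 1.61·K_p = 50.
K_p = (50 − 1)/1.61 = 30.4.

K_p = 30.4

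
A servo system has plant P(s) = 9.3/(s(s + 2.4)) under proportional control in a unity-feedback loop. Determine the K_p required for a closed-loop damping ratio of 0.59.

K_p = 0.445

Closed-loop characteristic equation: s² + 2.4s + K_p·9.3 = 0.
So ω_n = √(9.3K_p) and 2ζω_n = 2.4, giving ζ = 2.4/(2√(9.3K_p)).
Setting ζ = 0.59: √(9.3K_p) = 2.4/(2·0.59) = 2.034, so K_p = 4.137/9.3 = 0.445.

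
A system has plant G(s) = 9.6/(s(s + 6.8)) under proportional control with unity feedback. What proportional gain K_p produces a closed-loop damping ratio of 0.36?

Closed-loop characteristic equation: s² + 6.8s + K_p·9.6 = 0.
So ω_n = √(9.6K_p) and 2ζω_n = 6.8, giving ζ = 6.8/(2√(9.6K_p)).
Setting ζ = 0.36: √(9.6K_p) = 6.8/(2·0.36) = 9.444, so K_p = 89.2/9.6 = 9.29.

K_p = 9.29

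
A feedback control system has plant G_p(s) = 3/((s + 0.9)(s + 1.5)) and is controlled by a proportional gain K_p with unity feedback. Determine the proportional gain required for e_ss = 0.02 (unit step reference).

The loop is type 0, so e_ss(step) = 1/(1 + K_pos) with K_pos = K_p·G_p(0).
G_p(0) = 2.222. Require 1/(1 + K_p·2.222) = 0.02, so 1 + 2.222·K_p = 50.
K_p = (50 − 1)/2.222 = 22.1.

K_p = 22.1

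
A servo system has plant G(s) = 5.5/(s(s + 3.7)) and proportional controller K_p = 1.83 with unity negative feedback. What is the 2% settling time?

From 1 + K_pG(s) = 0: s² + 3.7s + 10.07 = 0 ⇒ ω_n = 3.173, ζ = 0.5831.
2% settling time T_s ≈ 4/(ζω_n) = 4/1.85 = 2.16 s.

T_s ≈ 2.16 s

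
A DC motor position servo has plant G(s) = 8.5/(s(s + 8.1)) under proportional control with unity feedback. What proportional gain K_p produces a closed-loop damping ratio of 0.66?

Closed-loop characteristic equation: s² + 8.1s + K_p·8.5 = 0.
So ω_n = √(8.5K_p) and 2ζω_n = 8.1, giving ζ = 8.1/(2√(8.5K_p)).
Setting ζ = 0.66: √(8.5K_p) = 8.1/(2·0.66) = 6.136, so K_p = 37.65/8.5 = 4.43.

K_p = 4.43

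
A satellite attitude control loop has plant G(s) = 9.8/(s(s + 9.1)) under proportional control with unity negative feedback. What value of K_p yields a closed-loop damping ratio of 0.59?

Closed-loop characteristic equation: s² + 9.1s + K_p·9.8 = 0.
So ω_n = √(9.8K_p) and 2ζω_n = 9.1, giving ζ = 9.1/(2√(9.8K_p)).
Setting ζ = 0.59: √(9.8K_p) = 9.1/(2·0.59) = 7.712, so K_p = 59.47/9.8 = 6.07.

K_p = 6.07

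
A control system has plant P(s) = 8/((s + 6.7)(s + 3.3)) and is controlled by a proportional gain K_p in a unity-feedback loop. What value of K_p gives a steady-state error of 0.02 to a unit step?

The loop is type 0, so e_ss(step) = 1/(1 + K_pos) with K_pos = K_p·P(0).
P(0) = 0.3618. Require 1/(1 + K_p·0.3618) = 0.02, so 1 + 0.3618·K_p = 50.
K_p = (50 − 1)/0.3618 = 135.

K_p = 135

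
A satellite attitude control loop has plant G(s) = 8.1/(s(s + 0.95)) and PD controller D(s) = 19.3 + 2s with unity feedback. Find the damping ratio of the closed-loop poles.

ζ = 0.686

Forward path: (19.3 + 2s)·8.1/(s(s+0.95)). The closed-loop characteristic equation is s² + (0.95 + 8.1·2)s + 8.1·19.3 = 0.
That is s² + 17.15s + 156.3 = 0, so ω_n = 12.5 rad/s and ζ = 17.15/(2·12.5) = 0.6858.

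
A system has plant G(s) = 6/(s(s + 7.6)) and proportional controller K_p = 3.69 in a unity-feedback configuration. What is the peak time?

The closed-loop denominator s² + 7.6s + 22.14 gives ω_n = √22.14 = 4.705 and ζ = 7.6/(2ω_n) = 0.8076.
Damped frequency ω_d = ω_n√(1−ζ²) = 2.775 rad/s, so peak time T_p = π/ω_d = 1.13 s.

T_p = 1.13 s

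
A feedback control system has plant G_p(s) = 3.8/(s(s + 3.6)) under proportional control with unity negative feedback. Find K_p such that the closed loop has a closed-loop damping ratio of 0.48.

Closed-loop characteristic equation: s² + 3.6s + K_p·3.8 = 0.
So ω_n = √(3.8K_p) and 2ζω_n = 3.6, giving ζ = 3.6/(2√(3.8K_p)).
Setting ζ = 0.48: √(3.8K_p) = 3.6/(2·0.48) = 3.75, so K_p = 14.06/3.8 = 3.7.

K_p = 3.7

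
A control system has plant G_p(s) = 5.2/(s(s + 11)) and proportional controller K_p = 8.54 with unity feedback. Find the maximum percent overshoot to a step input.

1.01%

Closed-loop characteristic equation: s² + 11s + 44.41 = 0, so ω_n = 6.664 rad/s and ζ = 11/(2·6.664) = 0.8253.
%OS = 100·exp(−πζ/√(1−ζ²)) = 100·exp(−π·0.8253/√0.3188) = 1.01%.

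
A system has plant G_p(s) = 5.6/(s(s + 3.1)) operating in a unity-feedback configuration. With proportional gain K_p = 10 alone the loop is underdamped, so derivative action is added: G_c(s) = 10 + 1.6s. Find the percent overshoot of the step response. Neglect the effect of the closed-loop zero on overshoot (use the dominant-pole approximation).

1.39%

Forward path: (10 + 1.6s)·5.6/(s(s+3.1)). The closed-loop characteristic equation is s² + (3.1 + 5.6·1.6)s + 5.6·10 = 0.
That is s² + 12.06s + 56 = 0, so ω_n = 7.483 rad/s and ζ = 12.06/(2·7.483) = 0.8058.
%OS = 100·exp(−πζ/√(1−ζ²)) = 1.39%.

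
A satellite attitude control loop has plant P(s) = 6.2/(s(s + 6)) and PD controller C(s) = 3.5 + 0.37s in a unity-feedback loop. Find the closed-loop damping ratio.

ζ = 0.89

Forward path: (3.5 + 0.37s)·6.2/(s(s+6)). The closed-loop characteristic equation is s² + (6 + 6.2·0.37)s + 6.2·3.5 = 0.
That is s² + 8.294s + 21.7 = 0, so ω_n = 4.658 rad/s and ζ = 8.294/(2·4.658) = 0.8902.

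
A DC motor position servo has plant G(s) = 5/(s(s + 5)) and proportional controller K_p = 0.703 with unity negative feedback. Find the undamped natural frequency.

With unity feedback the closed-loop characteristic equation is s² + 5s + 0.703·5 = s² + 5s + 3.515 = 0.
So ω_n² = 3.515 ⇒ ω_n = 1.875 rad/s, and ζ = 5/(2ω_n) = 1.33.

ω_n = 1.87 rad/s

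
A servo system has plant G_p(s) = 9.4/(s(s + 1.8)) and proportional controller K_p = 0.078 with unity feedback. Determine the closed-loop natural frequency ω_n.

With unity feedback the closed-loop characteristic equation is s² + 1.8s + 0.078·9.4 = s² + 1.8s + 0.7332 = 0.
Matching s² + 2ζω_n s + ω_n²: ω_n = √0.7332 = 0.8563 rad/s and 2ζω_n = 1.8, so ζ = 1.8/(2·0.8563) = 1.05.

ω_n = 0.856 rad/s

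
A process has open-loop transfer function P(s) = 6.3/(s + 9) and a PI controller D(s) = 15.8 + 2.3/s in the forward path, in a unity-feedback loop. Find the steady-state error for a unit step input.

0

The open loop D(s)P(s) has a pole at the origin (type 1), so the static position error constant is infinite and e_ss = 1/(1+∞) = 0.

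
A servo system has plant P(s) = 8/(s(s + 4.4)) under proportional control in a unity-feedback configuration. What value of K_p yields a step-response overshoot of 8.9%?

From %OS = 100·exp(−πζ/√(1−ζ²)) = 8.9%, ζ = −ln(0.089)/√(π²+ln²(0.089)) = 0.6101.
Characteristic equation s² + 4.4s + 8K_p = 0 gives ζ = 4.4/(2√(8K_p)).
Setting ζ = 0.6101: √(8K_p) = 4.4/(2·0.6101) = 3.606, so K_p = 13/8 = 1.63.

K_p = 1.63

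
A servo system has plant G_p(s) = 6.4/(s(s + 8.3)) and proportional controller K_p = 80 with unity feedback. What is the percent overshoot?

The closed-loop denominator s² + 8.3s + 512 gives ω_n = √512 = 22.63 and ζ = 8.3/(2ω_n) = 0.1834.
%OS = 100·exp(−πζ/√(1−ζ²)) = 100·exp(−π·0.1834/√0.9664) = 55.6%.

55.6%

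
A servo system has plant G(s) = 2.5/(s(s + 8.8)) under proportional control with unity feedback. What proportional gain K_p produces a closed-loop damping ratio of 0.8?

Closed-loop characteristic equation: s² + 8.8s + K_p·2.5 = 0.
So ω_n = √(2.5K_p) and 2ζω_n = 8.8, giving ζ = 8.8/(2√(2.5K_p)).
Setting ζ = 0.8: √(2.5K_p) = 8.8/(2·0.8) = 5.5, so K_p = 30.25/2.5 = 12.1.

K_p = 12.1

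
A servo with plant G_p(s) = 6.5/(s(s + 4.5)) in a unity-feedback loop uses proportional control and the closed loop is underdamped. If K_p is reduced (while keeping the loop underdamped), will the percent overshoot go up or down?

ζ = 4.5/(2√(6.5K_p)) rises as K_p falls; higher damping means less overshoot.

decrease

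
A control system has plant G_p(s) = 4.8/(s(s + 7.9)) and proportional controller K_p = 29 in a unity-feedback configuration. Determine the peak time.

T_p = 0.283 s

The closed-loop denominator s² + 7.9s + 139.2 gives ω_n = √139.2 = 11.8 and ζ = 7.9/(2ω_n) = 0.3348.
Damped frequency ω_d = ω_n√(1−ζ²) = 11.12 rad/s, so peak time T_p = π/ω_d = 0.283 s.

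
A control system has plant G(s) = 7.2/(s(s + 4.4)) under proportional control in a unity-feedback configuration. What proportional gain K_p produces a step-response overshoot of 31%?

From %OS = 100·exp(−πζ/√(1−ζ²)) = 31%, ζ = −ln(0.31)/√(π²+ln²(0.31)) = 0.3493.
Characteristic equation s² + 4.4s + 7.2K_p = 0 gives ζ = 4.4/(2√(7.2K_p)).
Setting ζ = 0.3493: √(7.2K_p) = 4.4/(2·0.3493) = 6.298, so K_p = 39.67/7.2 = 5.51.

K_p = 5.51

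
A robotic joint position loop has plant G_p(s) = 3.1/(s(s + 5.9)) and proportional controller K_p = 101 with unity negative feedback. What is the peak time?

T_p = 0.18 s

From 1 + K_pG_p(s) = 0: s² + 5.9s + 313.1 = 0 ⇒ ω_n = 17.69, ζ = 0.1667.
Damped frequency ω_d = ω_n√(1−ζ²) = 17.45 rad/s, so peak time T_p = π/ω_d = 0.18 s.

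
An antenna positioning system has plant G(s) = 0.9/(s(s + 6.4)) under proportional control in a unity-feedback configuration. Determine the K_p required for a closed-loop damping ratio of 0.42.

Closed-loop characteristic equation: s² + 6.4s + K_p·0.9 = 0.
So ω_n = √(0.9K_p) and 2ζω_n = 6.4, giving ζ = 6.4/(2√(0.9K_p)).
Setting ζ = 0.42: √(0.9K_p) = 6.4/(2·0.42) = 7.619, so K_p = 58.05/0.9 = 64.5.

K_p = 64.5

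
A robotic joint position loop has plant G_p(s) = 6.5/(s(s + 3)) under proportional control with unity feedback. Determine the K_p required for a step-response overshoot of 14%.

From %OS = 100·exp(−πζ/√(1−ζ²)) = 14%, ζ = −ln(0.14)/√(π²+ln²(0.14)) = 0.5305.
Characteristic equation s² + 3s + 6.5K_p = 0 gives ζ = 3/(2√(6.5K_p)).
Setting ζ = 0.5305: √(6.5K_p) = 3/(2·0.5305) = 2.827, so K_p = 7.995/6.5 = 1.23.

K_p = 1.23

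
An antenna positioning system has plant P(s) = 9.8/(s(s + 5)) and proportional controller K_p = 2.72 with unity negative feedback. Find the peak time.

T_p = 0.695 s

From 1 + K_pP(s) = 0: s² + 5s + 26.66 = 0 ⇒ ω_n = 5.163, ζ = 0.4842.
Damped frequency ω_d = ω_n√(1−ζ²) = 4.517 rad/s, so peak time T_p = π/ω_d = 0.695 s.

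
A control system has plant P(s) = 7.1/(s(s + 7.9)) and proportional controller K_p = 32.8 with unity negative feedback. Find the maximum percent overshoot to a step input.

Closed-loop characteristic equation: s² + 7.9s + 232.9 = 0, so ω_n = 15.26 rad/s and ζ = 7.9/(2·15.26) = 0.2588.
%OS = 100·exp(−πζ/√(1−ζ²)) = 100·exp(−π·0.2588/√0.933) = 43.1%.

43.1%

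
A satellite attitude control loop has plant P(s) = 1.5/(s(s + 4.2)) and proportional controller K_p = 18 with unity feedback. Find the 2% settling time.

T_s ≈ 1.9 s

From 1 + K_pP(s) = 0: s² + 4.2s + 27 = 0 ⇒ ω_n = 5.196, ζ = 0.4041.
2% settling time T_s ≈ 4/(ζω_n) = 4/2.1 = 1.9 s.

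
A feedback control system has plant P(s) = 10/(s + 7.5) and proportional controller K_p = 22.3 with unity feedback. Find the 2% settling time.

T_s ≈ 0.0174 s

Closed-loop transfer function: T(s) = K_p·P(s)/(1 + K_p·P(s)) = 223/(s + 7.5 + 223) = 223/(s + 230.5).
Time constant τ = 1/230.5 = 0.004338 s, so the 2% settling time is about 4τ = 0.0174 s.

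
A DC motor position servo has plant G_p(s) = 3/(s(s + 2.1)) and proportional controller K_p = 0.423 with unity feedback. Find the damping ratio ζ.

The closed-loop denominator is s(s+2.1) + 0.423·3 = s² + 2.1s + 1.269.
So ω_n² = 1.269 ⇒ ω_n = 1.126 rad/s, and ζ = 2.1/(2ω_n) = 0.932.

ζ = 0.932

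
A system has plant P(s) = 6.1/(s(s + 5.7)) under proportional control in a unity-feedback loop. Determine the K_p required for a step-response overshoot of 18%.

From %OS = 100·exp(−πζ/√(1−ζ²)) = 18%, ζ = −ln(0.18)/√(π²+ln²(0.18)) = 0.4791.
Characteristic equation s² + 5.7s + 6.1K_p = 0 gives ζ = 5.7/(2√(6.1K_p)).
Setting ζ = 0.4791: √(6.1K_p) = 5.7/(2·0.4791) = 5.949, so K_p = 35.38/6.1 = 5.8.

K_p = 5.8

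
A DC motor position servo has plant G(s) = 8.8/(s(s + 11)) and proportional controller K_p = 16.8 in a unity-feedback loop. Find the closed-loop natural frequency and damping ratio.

ω_n = 12.2 rad/s, ζ = 0.452

With unity feedback the closed-loop characteristic equation is s² + 11s + 16.8·8.8 = s² + 11s + 147.8 = 0.
So ω_n² = 147.8 ⇒ ω_n = 12.16 rad/s, and ζ = 11/(2ω_n) = 0.452.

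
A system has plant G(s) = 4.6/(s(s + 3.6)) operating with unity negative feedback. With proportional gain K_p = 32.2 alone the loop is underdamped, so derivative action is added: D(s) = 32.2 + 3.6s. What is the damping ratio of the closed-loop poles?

Forward path: (32.2 + 3.6s)·4.6/(s(s+3.6)). The closed-loop characteristic equation is s² + (3.6 + 4.6·3.6)s + 4.6·32.2 = 0.
That is s² + 20.16s + 148.1 = 0, so ω_n = 12.17 rad/s and ζ = 20.16/(2·12.17) = 0.8282.

ζ = 0.828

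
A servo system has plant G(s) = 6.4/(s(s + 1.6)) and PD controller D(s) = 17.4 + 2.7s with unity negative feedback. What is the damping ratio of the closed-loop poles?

ζ = 0.895

Forward path: (17.4 + 2.7s)·6.4/(s(s+1.6)). The closed-loop characteristic equation is s² + (1.6 + 6.4·2.7)s + 6.4·17.4 = 0.
That is s² + 18.88s + 111.4 = 0, so ω_n = 10.55 rad/s and ζ = 18.88/(2·10.55) = 0.8946.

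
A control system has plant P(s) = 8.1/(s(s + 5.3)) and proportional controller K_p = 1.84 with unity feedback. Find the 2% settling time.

The closed-loop denominator s² + 5.3s + 14.9 gives ω_n = √14.9 = 3.861 and ζ = 5.3/(2ω_n) = 0.6864.
2% settling time T_s ≈ 4/(ζω_n) = 4/2.65 = 1.51 s.

T_s ≈ 1.51 s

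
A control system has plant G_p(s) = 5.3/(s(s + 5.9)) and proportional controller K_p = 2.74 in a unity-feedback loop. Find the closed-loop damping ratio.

ζ = 0.774

1 + K_p·G_p(s) = 0 gives s² + 5.9s + 14.52 = 0.
Matching s² + 2ζω_n s + ω_n²: ω_n = √14.52 = 3.811 rad/s and 2ζω_n = 5.9, so ζ = 5.9/(2·3.811) = 0.774.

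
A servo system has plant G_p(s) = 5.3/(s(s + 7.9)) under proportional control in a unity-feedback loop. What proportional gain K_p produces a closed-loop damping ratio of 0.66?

Closed-loop characteristic equation: s² + 7.9s + K_p·5.3 = 0.
So ω_n = √(5.3K_p) and 2ζω_n = 7.9, giving ζ = 7.9/(2√(5.3K_p)).
Setting ζ = 0.66: √(5.3K_p) = 7.9/(2·0.66) = 5.985, so K_p = 35.82/5.3 = 6.76.

K_p = 6.76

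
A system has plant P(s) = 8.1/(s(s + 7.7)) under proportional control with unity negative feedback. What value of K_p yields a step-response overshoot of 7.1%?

From %OS = 100·exp(−πζ/√(1−ζ²)) = 7.1%, ζ = −ln(0.071)/√(π²+ln²(0.071)) = 0.6441.
Characteristic equation s² + 7.7s + 8.1K_p = 0 gives ζ = 7.7/(2√(8.1K_p)).
Setting ζ = 0.6441: √(8.1K_p) = 7.7/(2·0.6441) = 5.978, so K_p = 35.73/8.1 = 4.41.

K_p = 4.41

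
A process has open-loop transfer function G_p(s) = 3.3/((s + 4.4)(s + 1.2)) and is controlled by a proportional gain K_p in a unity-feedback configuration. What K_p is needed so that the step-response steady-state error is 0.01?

The loop is type 0, so e_ss(step) = 1/(1 + K_pos) with K_pos = K_p·G_p(0).
G_p(0) = 0.625. Require 1/(1 + K_p·0.625) = 0.01, so 1 + 0.625·K_p = 100.
K_p = (100 − 1)/0.625 = 158.

K_p = 158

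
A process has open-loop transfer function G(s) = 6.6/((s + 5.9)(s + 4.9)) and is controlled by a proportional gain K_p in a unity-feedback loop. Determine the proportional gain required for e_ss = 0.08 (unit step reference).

K_p = 50.4

Steady-state error for a unit step on this type-0 loop is 1/(1 + K_p·G(0)).
G(0) = 0.2283. Require 1/(1 + K_p·0.2283) = 0.08, so 1 + 0.2283·K_p = 12.5.
K_p = (12.5 − 1)/0.2283 = 50.4.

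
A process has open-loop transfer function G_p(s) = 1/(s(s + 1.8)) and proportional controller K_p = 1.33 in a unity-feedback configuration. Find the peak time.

The closed-loop denominator s² + 1.8s + 1.33 gives ω_n = √1.33 = 1.153 and ζ = 1.8/(2ω_n) = 0.7804.
Damped frequency ω_d = ω_n√(1−ζ²) = 0.7211 rad/s, so peak time T_p = π/ω_d = 4.36 s.

T_p = 4.36 s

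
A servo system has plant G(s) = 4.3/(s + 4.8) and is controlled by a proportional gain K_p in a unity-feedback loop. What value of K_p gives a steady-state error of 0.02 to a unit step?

For a type-0 loop with proportional control, e_ss = 1/(1 + K_p·G(0)).
G(0) = 0.8958. Require 1/(1 + K_p·0.8958) = 0.02, so 1 + 0.8958·K_p = 50.
K_p = (50 − 1)/0.8958 = 54.7.

K_p = 54.7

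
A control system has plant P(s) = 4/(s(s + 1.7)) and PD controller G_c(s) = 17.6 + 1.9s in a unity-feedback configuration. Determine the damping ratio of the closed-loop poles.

ζ = 0.554

Forward path: (17.6 + 1.9s)·4/(s(s+1.7)). The closed-loop characteristic equation is s² + (1.7 + 4·1.9)s + 4·17.6 = 0.
That is s² + 9.3s + 70.4 = 0, so ω_n = 8.39 rad/s and ζ = 9.3/(2·8.39) = 0.5542.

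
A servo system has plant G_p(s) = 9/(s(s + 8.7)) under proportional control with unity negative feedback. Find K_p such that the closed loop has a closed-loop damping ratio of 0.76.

K_p = 3.64

Closed-loop characteristic equation: s² + 8.7s + K_p·9 = 0.
So ω_n = √(9K_p) and 2ζω_n = 8.7, giving ζ = 8.7/(2√(9K_p)).
Setting ζ = 0.76: √(9K_p) = 8.7/(2·0.76) = 5.724, so K_p = 32.76/9 = 3.64.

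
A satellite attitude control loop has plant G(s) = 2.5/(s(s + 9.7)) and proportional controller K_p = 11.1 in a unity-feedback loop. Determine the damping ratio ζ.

ζ = 0.921

1 + K_p·G(s) = 0 gives s² + 9.7s + 27.75 = 0.
Matching s² + 2ζω_n s + ω_n²: ω_n = √27.75 = 5.268 rad/s and 2ζω_n = 9.7, so ζ = 9.7/(2·5.268) = 0.921.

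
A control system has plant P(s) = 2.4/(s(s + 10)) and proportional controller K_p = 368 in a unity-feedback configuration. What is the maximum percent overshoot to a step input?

Closed-loop characteristic equation: s² + 10s + 883.2 = 0, so ω_n = 29.72 rad/s and ζ = 10/(2·29.72) = 0.1682.
%OS = 100·exp(−πζ/√(1−ζ²)) = 100·exp(−π·0.1682/√0.9717) = 58.5%.

58.5%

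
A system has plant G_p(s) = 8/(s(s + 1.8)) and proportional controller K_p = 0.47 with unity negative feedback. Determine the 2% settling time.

T_s ≈ 4.44 s

The closed-loop denominator s² + 1.8s + 3.76 gives ω_n = √3.76 = 1.939 and ζ = 1.8/(2ω_n) = 0.4641.
2% settling time T_s ≈ 4/(ζω_n) = 4/0.9 = 4.44 s.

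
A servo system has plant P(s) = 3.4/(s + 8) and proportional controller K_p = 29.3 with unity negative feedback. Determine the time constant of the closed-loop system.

Closed-loop transfer function: T(s) = K_p·P(s)/(1 + K_p·P(s)) = 99.62/(s + 8 + 99.62) = 99.62/(s + 107.6).
Time constant τ = 1/107.6 = 0.00929 s.

τ = 0.00929 s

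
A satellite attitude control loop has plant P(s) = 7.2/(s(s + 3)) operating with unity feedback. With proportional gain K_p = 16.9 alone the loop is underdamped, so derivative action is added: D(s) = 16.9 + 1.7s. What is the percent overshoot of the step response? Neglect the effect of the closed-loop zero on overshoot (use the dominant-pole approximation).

Forward path: (16.9 + 1.7s)·7.2/(s(s+3)). The closed-loop characteristic equation is s² + (3 + 7.2·1.7)s + 7.2·16.9 = 0.
That is s² + 15.24s + 121.7 = 0, so ω_n = 11.03 rad/s and ζ = 15.24/(2·11.03) = 0.6908.
%OS = 100·exp(−πζ/√(1−ζ²)) = 4.97%.

4.97%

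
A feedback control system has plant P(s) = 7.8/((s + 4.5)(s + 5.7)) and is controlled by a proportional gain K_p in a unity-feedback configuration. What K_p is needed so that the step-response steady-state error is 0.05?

K_p = 62.5

The loop is type 0, so e_ss(step) = 1/(1 + K_pos) with K_pos = K_p·P(0).
P(0) = 0.3041. Require 1/(1 + K_p·0.3041) = 0.05, so 1 + 0.3041·K_p = 20.
K_p = (20 − 1)/0.3041 = 62.5.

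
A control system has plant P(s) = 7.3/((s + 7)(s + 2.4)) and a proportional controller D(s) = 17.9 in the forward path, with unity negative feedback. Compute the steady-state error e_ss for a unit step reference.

The loop is type 0. Static position error constant K_pos = D(0)·P(0) = 17.9·0.4345 = 7.778.
Steady-state error to a unit step: e_ss = 1/(1+K_pos) = 1/8.778 = 0.114.

0.114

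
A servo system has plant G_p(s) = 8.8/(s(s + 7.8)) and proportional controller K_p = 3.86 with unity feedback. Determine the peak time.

T_p = 0.725 s

Closed-loop characteristic equation: s² + 7.8s + 33.97 = 0, so ω_n = 5.828 rad/s and ζ = 7.8/(2·5.828) = 0.6692.
Damped frequency ω_d = ω_n√(1−ζ²) = 4.331 rad/s, so peak time T_p = π/ω_d = 0.725 s.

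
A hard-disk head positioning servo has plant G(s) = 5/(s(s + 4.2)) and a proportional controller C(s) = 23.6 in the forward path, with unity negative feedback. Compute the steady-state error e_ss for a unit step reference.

The open loop C(s)G(s) has a pole at the origin (type 1), so the static position error constant is infinite and e_ss = 1/(1+∞) = 0.

0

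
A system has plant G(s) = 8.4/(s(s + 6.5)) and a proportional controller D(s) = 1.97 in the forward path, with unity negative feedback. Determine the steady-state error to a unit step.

The open loop D(s)G(s) has a pole at the origin (type 1), so the static position error constant is infinite and e_ss = 1/(1+∞) = 0.

0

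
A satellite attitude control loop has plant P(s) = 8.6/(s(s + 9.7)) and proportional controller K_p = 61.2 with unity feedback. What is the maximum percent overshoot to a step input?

From 1 + K_pP(s) = 0: s² + 9.7s + 526.3 = 0 ⇒ ω_n = 22.94, ζ = 0.2114.
%OS = 100·exp(−πζ/√(1−ζ²)) = 100·exp(−π·0.2114/√0.9553) = 50.7%.

50.7%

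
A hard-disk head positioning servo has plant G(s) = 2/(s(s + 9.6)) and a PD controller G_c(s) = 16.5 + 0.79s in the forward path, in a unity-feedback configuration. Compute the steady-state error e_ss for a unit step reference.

0

The open loop G_c(s)G(s) has a pole at the origin (type 1), so the static position error constant is infinite and e_ss = 1/(1+∞) = 0.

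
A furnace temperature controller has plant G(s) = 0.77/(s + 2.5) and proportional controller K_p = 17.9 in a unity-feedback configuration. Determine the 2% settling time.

Closed-loop transfer function: T(s) = K_p·G(s)/(1 + K_p·G(s)) = 13.78/(s + 2.5 + 13.78) = 13.78/(s + 16.28).
Time constant τ = 1/16.28 = 0.06141 s, so the 2% settling time is about 4τ = 0.246 s.

T_s ≈ 0.246 s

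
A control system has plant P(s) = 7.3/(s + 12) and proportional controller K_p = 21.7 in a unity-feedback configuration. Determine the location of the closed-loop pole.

s = -170.4

Closed-loop transfer function: T(s) = K_p·P(s)/(1 + K_p·P(s)) = 158.4/(s + 12 + 158.4) = 158.4/(s + 170.4).
The closed-loop pole is at s = −170.4.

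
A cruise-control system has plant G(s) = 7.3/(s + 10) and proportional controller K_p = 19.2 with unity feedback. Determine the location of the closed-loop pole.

s = -150.2

Closed-loop transfer function: T(s) = K_p·G(s)/(1 + K_p·G(s)) = 140.2/(s + 10 + 140.2) = 140.2/(s + 150.2).
The closed-loop pole is at s = −150.2.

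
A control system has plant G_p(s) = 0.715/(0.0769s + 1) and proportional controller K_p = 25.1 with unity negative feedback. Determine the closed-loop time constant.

Closed loop: T(s) = K_p·G_p/(1+K_p·G_p) = 17.95/(0.0769s + 1 + 17.95), with pole at s = −(1 + 17.95)/0.0769 = −246.4.
Closed-loop time constant τ = 1/246.4 = 0.00406 s.

τ = 0.00406 s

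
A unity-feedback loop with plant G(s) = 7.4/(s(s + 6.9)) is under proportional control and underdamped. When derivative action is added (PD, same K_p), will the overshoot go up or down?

decrease

With PD the characteristic equation becomes s² + (a + K·K_d)s + K·K_p = 0; the damping term grows, ζ rises, overshoot falls.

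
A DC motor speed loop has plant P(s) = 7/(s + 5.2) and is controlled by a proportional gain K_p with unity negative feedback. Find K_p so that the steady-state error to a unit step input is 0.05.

For a type-0 loop with proportional control, e_ss = 1/(1 + K_p·P(0)).
P(0) = 1.346. Require 1/(1 + K_p·1.346) = 0.05, so 1 + 1.346·K_p = 20.
K_p = (20 − 1)/1.346 = 14.1.

K_p = 14.1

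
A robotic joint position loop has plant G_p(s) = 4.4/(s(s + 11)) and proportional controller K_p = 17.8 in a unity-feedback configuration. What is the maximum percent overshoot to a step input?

From 1 + K_pG_p(s) = 0: s² + 11s + 78.32 = 0 ⇒ ω_n = 8.85, ζ = 0.6215.
%OS = 100·exp(−πζ/√(1−ζ²)) = 100·exp(−π·0.6215/√0.6138) = 8.27%.

8.27%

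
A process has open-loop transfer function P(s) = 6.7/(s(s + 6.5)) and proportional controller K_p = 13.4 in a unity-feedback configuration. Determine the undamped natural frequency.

ω_n = 9.48 rad/s

1 + K_p·P(s) = 0 gives s² + 6.5s + 89.78 = 0.
Matching s² + 2ζω_n s + ω_n²: ω_n = √89.78 = 9.475 rad/s and 2ζω_n = 6.5, so ζ = 6.5/(2·9.475) = 0.343.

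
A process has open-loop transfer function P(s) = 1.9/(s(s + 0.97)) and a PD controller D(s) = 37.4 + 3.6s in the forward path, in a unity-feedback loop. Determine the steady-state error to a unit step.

0

The open loop D(s)P(s) has a pole at the origin (type 1), so the static position error constant is infinite and e_ss = 1/(1+∞) = 0.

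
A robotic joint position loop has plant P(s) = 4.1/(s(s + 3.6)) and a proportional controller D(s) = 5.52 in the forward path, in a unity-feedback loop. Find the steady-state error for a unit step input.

The open loop D(s)P(s) has a pole at the origin (type 1), so the static position error constant is infinite and e_ss = 1/(1+∞) = 0.

0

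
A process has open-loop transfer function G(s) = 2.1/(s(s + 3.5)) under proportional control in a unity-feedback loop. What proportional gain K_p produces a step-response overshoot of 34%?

From %OS = 100·exp(−πζ/√(1−ζ²)) = 34%, ζ = −ln(0.34)/√(π²+ln²(0.34)) = 0.3248.
Characteristic equation s² + 3.5s + 2.1K_p = 0 gives ζ = 3.5/(2√(2.1K_p)).
Setting ζ = 0.3248: √(2.1K_p) = 3.5/(2·0.3248) = 5.388, so K_p = 29.03/2.1 = 13.8.

K_p = 13.8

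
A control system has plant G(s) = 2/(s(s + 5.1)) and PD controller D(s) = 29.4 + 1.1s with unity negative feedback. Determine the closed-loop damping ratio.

ζ = 0.476

Forward path: (29.4 + 1.1s)·2/(s(s+5.1)). The closed-loop characteristic equation is s² + (5.1 + 2·1.1)s + 2·29.4 = 0.
That is s² + 7.3s + 58.8 = 0, so ω_n = 7.668 rad/s and ζ = 7.3/(2·7.668) = 0.476.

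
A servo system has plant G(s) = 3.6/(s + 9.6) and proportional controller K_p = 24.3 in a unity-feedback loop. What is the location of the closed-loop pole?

Closed-loop transfer function: T(s) = K_p·G(s)/(1 + K_p·G(s)) = 87.48/(s + 9.6 + 87.48) = 87.48/(s + 97.08).
The closed-loop pole is at s = −97.08.

s = -97.08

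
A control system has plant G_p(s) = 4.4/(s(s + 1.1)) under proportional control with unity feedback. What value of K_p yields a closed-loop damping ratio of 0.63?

K_p = 0.173

Closed-loop characteristic equation: s² + 1.1s + K_p·4.4 = 0.
So ω_n = √(4.4K_p) and 2ζω_n = 1.1, giving ζ = 1.1/(2√(4.4K_p)).
Setting ζ = 0.63: √(4.4K_p) = 1.1/(2·0.63) = 0.873, so K_p = 0.7622/4.4 = 0.173.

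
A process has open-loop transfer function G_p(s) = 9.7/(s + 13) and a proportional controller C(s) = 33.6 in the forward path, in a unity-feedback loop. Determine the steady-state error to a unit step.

0.0384

The loop is type 0. Static position error constant K_pos = C(0)·G_p(0) = 33.6·0.7462 = 25.07.
Steady-state error to a unit step: e_ss = 1/(1+K_pos) = 1/26.07 = 0.0384.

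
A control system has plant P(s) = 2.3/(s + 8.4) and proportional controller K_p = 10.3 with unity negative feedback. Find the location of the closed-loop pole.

Closed-loop transfer function: T(s) = K_p·P(s)/(1 + K_p·P(s)) = 23.69/(s + 8.4 + 23.69) = 23.69/(s + 32.09).
The closed-loop pole is at s = −32.09.

s = -32.09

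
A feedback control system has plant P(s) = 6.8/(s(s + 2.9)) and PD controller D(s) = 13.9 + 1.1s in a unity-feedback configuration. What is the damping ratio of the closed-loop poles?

Forward path: (13.9 + 1.1s)·6.8/(s(s+2.9)). The closed-loop characteristic equation is s² + (2.9 + 6.8·1.1)s + 6.8·13.9 = 0.
That is s² + 10.38s + 94.52 = 0, so ω_n = 9.722 rad/s and ζ = 10.38/(2·9.722) = 0.5338.

ζ = 0.534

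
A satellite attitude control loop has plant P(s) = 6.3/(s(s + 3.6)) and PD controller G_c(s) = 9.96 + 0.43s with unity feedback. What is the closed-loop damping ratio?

Forward path: (9.96 + 0.43s)·6.3/(s(s+3.6)). The closed-loop characteristic equation is s² + (3.6 + 6.3·0.43)s + 6.3·9.96 = 0.
That is s² + 6.309s + 62.75 = 0, so ω_n = 7.921 rad/s and ζ = 6.309/(2·7.921) = 0.3982.

ζ = 0.398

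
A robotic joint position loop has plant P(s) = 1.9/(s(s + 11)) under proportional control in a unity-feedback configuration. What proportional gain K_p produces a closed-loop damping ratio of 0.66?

Closed-loop characteristic equation: s² + 11s + K_p·1.9 = 0.
So ω_n = √(1.9K_p) and 2ζω_n = 11, giving ζ = 11/(2√(1.9K_p)).
Setting ζ = 0.66: √(1.9K_p) = 11/(2·0.66) = 8.333, so K_p = 69.44/1.9 = 36.5.

K_p = 36.5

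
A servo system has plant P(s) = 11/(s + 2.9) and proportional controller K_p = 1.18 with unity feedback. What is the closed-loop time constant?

τ = 0.063 s

Closed-loop transfer function: T(s) = K_p·P(s)/(1 + K_p·P(s)) = 12.98/(s + 2.9 + 12.98) = 12.98/(s + 15.88).
Time constant τ = 1/15.88 = 0.063 s.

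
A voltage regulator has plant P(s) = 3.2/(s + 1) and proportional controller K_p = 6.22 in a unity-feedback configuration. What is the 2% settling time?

Closed-loop transfer function: T(s) = K_p·P(s)/(1 + K_p·P(s)) = 19.9/(s + 1 + 19.9) = 19.9/(s + 20.9).
Time constant τ = 1/20.9 = 0.04784 s, so the 2% settling time is about 4τ = 0.191 s.

T_s ≈ 0.191 s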